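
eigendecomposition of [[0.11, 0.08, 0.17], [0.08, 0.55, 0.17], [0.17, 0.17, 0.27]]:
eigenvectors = [[-0.26, -0.83, 0.49],[-0.84, -0.05, -0.54],[-0.47, 0.56, 0.69]]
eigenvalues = [0.67, 0.0, 0.26]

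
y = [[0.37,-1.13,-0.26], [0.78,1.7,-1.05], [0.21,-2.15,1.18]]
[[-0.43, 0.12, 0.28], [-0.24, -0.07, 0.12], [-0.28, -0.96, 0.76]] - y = [[-0.8, 1.25, 0.54], [-1.02, -1.77, 1.17], [-0.49, 1.19, -0.42]]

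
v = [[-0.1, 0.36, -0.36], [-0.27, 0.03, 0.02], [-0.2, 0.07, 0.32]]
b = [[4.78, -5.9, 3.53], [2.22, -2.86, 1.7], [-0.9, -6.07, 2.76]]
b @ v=[[0.41, 1.79, -0.71], [0.21, 0.83, -0.31], [1.18, -0.31, 1.09]]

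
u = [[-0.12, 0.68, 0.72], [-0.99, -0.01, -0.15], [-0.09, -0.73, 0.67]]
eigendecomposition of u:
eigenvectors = [[0.67+0.00j, 0.67-0.00j, 0.30+0.00j], [(0.09+0.64j), 0.09-0.64j, (-0.42+0j)], [-0.19+0.31j, (-0.19-0.31j), (0.86+0j)]]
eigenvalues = [(-0.23+0.97j), (-0.23-0.97j), (1+0j)]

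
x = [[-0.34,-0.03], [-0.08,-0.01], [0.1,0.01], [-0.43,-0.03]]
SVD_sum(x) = [[-0.34, -0.03], [-0.08, -0.01], [0.10, 0.01], [-0.43, -0.03]] + [[0.0, -0.00],[0.0, -0.0],[-0.0, 0.0],[-0.0, 0.00]]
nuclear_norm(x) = 0.57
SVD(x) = [[-0.6, -0.5], [-0.14, -0.56], [0.18, 0.32], [-0.76, 0.57]] @ diag([0.564674022546695, 0.006576340998966967]) @ [[1.0, 0.08],[-0.08, 1.0]]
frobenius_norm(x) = 0.56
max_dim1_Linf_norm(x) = 0.43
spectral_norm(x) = 0.56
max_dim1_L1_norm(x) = 0.46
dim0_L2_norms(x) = [0.56, 0.04]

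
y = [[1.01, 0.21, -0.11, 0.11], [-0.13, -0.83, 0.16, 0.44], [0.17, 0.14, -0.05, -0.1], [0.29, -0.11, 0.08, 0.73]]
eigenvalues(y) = [-0.79, 1.11, 0.55, -0.0]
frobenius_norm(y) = 1.65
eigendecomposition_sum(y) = [[0.01, 0.11, -0.02, -0.03], [-0.11, -0.81, 0.13, 0.25], [0.02, 0.12, -0.02, -0.04], [-0.01, -0.09, 0.01, 0.03]] + [[0.85,  0.07,  -0.05,  0.34], [0.1,  0.01,  -0.01,  0.04], [0.08,  0.01,  -0.00,  0.03], [0.64,  0.05,  -0.04,  0.26]] + [[0.15, 0.03, -0.04, -0.20], [-0.11, -0.03, 0.03, 0.15], [0.07, 0.02, -0.02, -0.1], [-0.34, -0.08, 0.1, 0.45]] + [[0.00, -0.00, -0.0, -0.00], [0.0, -0.00, -0.0, -0.00], [0.00, -0.00, -0.0, -0.0], [-0.00, 0.00, 0.00, 0.00]]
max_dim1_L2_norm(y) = 1.04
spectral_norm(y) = 1.16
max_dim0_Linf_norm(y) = 1.01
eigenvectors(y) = [[-0.13, 0.79, -0.38, -0.10],[0.98, 0.09, 0.29, -0.11],[-0.14, 0.08, -0.18, -0.98],[0.10, 0.60, 0.86, 0.13]]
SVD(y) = [[-0.82, -0.36, -0.41, -0.18], [0.53, -0.64, -0.54, 0.11], [-0.2, 0.07, -0.09, 0.97], [-0.09, -0.67, 0.73, 0.1]] @ diag([1.1630044461536893, 1.0934071228905975, 0.40219747838536385, 0.004325531101700205]) @ [[-0.82, -0.54, 0.15, 0.09], [-0.43, 0.49, -0.11, -0.75], [-0.37, 0.67, 0.05, 0.64], [-0.1, -0.10, -0.98, 0.13]]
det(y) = 0.00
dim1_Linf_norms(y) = [1.01, 0.83, 0.17, 0.73]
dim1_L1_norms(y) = [1.44, 1.56, 0.46, 1.21]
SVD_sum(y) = [[0.78, 0.52, -0.15, -0.08], [-0.51, -0.34, 0.10, 0.05], [0.19, 0.13, -0.04, -0.02], [0.08, 0.06, -0.02, -0.01]] + [[0.17, -0.20, 0.04, 0.30], [0.30, -0.35, 0.08, 0.53], [-0.03, 0.04, -0.01, -0.06], [0.31, -0.36, 0.08, 0.55]] + [[0.06, -0.11, -0.01, -0.11], [0.08, -0.15, -0.01, -0.14], [0.01, -0.02, -0.0, -0.02], [-0.11, 0.2, 0.02, 0.19]] + [[0.00, 0.00, 0.0, -0.00], [-0.00, -0.00, -0.0, 0.0], [-0.00, -0.00, -0.0, 0.00], [-0.00, -0.00, -0.00, 0.0]]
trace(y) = 0.86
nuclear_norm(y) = 2.66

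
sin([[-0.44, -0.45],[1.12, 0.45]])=[[-0.46, -0.47],[1.18, 0.47]]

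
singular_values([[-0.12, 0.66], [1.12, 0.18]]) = [1.13, 0.67]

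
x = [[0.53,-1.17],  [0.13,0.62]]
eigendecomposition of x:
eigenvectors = [[0.95+0.00j, 0.95-0.00j],[(-0.04-0.31j), -0.04+0.31j]]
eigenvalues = [(0.57+0.39j), (0.57-0.39j)]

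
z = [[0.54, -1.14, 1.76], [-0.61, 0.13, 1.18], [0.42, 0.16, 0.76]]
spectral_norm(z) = 2.42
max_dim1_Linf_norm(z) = 1.76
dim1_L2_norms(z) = [2.17, 1.33, 0.88]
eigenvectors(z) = [[0.73, 0.86, -0.10], [0.64, 0.05, 0.85], [-0.23, 0.50, 0.52]]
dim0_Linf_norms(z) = [0.61, 1.14, 1.76]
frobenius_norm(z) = 2.69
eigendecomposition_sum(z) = [[-0.38,-0.47,0.69], [-0.33,-0.41,0.60], [0.12,0.15,-0.22]] + [[0.87,  -0.6,  1.13], [0.05,  -0.03,  0.06], [0.51,  -0.35,  0.66]] + [[0.04, -0.07, -0.06], [-0.33, 0.57, 0.52], [-0.21, 0.36, 0.32]]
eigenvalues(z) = [-1.0, 1.5, 0.94]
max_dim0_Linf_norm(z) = 1.76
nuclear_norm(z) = 4.02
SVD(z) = [[-0.87, 0.42, -0.24], [-0.39, -0.91, -0.17], [-0.29, -0.05, 0.96]] @ diag([2.420355466178416, 1.037503930024677, 0.5614846503009758]) @ [[-0.15, 0.37, -0.92], [0.73, -0.58, -0.35], [0.67, 0.72, 0.19]]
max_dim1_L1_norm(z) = 3.44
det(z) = -1.41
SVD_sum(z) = [[0.31,-0.79,1.94], [0.14,-0.35,0.86], [0.1,-0.26,0.64]] + [[0.32,-0.26,-0.15], [-0.69,0.55,0.33], [-0.04,0.03,0.02]] + [[-0.09, -0.1, -0.02],[-0.06, -0.07, -0.02],[0.36, 0.39, 0.10]]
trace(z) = 1.43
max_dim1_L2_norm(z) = 2.17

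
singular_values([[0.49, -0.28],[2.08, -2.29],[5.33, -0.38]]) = [5.88, 1.95]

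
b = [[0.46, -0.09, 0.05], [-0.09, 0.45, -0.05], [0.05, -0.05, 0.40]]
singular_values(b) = [0.57, 0.37, 0.36]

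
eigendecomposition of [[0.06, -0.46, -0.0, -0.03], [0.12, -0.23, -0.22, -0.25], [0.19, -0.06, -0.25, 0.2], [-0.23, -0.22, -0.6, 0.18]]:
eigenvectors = [[0.11+0.46j,(0.11-0.46j),-0.42-0.31j,(-0.42+0.31j)],[0.32-0.24j,(0.32+0.24j),(-0.54+0j),-0.54-0.00j],[(-0.11+0.29j),(-0.11-0.29j),0.02+0.45j,0.02-0.45j],[(-0.72+0j),(-0.72-0j),(-0.46+0.11j),(-0.46-0.11j)]]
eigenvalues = [(0.22+0.31j), (0.22-0.31j), (-0.34+0.3j), (-0.34-0.3j)]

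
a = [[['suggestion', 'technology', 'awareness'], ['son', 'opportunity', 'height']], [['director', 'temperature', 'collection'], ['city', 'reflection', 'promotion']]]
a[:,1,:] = [['son', 'opportunity', 'height'], ['city', 'reflection', 'promotion']]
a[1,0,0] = 'director'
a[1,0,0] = 'director'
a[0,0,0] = 'suggestion'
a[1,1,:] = ['city', 'reflection', 'promotion']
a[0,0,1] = 'technology'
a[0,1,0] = 'son'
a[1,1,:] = ['city', 'reflection', 'promotion']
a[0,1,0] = 'son'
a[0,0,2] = 'awareness'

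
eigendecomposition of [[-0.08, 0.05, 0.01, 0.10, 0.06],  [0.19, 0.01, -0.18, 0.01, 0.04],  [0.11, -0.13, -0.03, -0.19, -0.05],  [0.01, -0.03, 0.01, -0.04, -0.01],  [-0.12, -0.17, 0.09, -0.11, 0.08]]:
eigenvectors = [[-0.32+0.00j, 0.12-0.18j, 0.12+0.18j, (-0.26+0.16j), (-0.26-0.16j)], [0.67+0.00j, (-0.17-0.46j), -0.17+0.46j, -0.53+0.00j, (-0.53-0j)], [0.65+0.00j, (0.06+0.16j), (0.06-0.16j), -0.40+0.20j, (-0.4-0.2j)], [0.08+0.00j, 0.04+0.06j, (0.04-0.06j), (0.4+0.05j), 0.40-0.05j], [0.08+0.00j, (0.82+0j), 0.82-0.00j, -0.49+0.08j, (-0.49-0.08j)]]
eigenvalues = [(-0.25+0j), (0.1+0.13j), (0.1-0.13j), (-0+0j), (-0-0j)]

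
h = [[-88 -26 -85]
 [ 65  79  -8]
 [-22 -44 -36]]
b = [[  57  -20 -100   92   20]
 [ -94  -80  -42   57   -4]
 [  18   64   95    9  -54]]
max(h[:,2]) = -8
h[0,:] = [-88, -26, -85]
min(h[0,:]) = -88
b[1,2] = -42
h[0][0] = -88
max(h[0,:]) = -26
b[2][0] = 18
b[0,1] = -20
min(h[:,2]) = -85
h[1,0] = 65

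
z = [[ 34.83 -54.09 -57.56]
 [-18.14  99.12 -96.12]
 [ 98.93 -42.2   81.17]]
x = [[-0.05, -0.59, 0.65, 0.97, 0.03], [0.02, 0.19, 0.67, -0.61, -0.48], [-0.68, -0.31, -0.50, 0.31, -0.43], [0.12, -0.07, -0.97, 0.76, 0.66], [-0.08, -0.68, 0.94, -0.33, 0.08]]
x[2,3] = 0.314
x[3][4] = 0.66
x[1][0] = 0.018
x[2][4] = -0.428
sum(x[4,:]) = -0.07700000000000008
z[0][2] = -57.56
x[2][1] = -0.314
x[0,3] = 0.967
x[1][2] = 0.667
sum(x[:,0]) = -0.673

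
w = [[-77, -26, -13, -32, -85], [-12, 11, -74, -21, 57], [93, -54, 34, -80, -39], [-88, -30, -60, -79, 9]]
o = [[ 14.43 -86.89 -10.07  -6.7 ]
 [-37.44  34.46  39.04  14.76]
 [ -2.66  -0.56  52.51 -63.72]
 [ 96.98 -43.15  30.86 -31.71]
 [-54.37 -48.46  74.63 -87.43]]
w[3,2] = -60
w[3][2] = -60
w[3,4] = 9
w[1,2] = -74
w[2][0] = 93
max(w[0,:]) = -13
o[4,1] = -48.46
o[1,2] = 39.04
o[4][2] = 74.63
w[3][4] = 9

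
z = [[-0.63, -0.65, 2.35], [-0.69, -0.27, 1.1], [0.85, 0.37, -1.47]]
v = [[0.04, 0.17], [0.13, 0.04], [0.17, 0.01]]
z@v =[[0.29, -0.11], [0.12, -0.12], [-0.17, 0.14]]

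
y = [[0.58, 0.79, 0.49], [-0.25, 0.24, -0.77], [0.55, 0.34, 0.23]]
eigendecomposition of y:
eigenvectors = [[0.20+0.59j, 0.20-0.59j, (-0.73+0j)], [(-0.64+0j), (-0.64-0j), 0.44+0.00j], [(0.28+0.35j), 0.28-0.35j, (0.52+0j)]]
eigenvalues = [(0.65+0.65j), (0.65-0.65j), (-0.25+0j)]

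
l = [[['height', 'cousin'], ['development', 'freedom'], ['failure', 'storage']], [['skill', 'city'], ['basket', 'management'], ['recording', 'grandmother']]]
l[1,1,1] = 'management'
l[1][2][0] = 'recording'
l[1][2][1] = 'grandmother'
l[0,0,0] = 'height'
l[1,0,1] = 'city'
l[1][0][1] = 'city'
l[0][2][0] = 'failure'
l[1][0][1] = 'city'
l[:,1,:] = [['development', 'freedom'], ['basket', 'management']]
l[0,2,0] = 'failure'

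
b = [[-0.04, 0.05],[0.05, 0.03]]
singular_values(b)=[0.07, 0.06]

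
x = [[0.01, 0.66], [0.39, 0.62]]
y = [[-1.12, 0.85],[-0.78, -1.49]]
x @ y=[[-0.53, -0.97], [-0.92, -0.59]]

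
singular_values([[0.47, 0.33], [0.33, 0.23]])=[0.7, 0.0]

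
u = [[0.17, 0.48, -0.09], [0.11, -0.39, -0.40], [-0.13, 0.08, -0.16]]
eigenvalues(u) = [(0.32+0j), (-0.35+0.2j), (-0.35-0.2j)]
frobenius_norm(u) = 0.80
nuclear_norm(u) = 1.27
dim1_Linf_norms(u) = [0.48, 0.4, 0.16]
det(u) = 0.05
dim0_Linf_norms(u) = [0.17, 0.48, 0.4]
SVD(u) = [[-0.63, -0.74, -0.23], [0.78, -0.61, -0.17], [-0.01, -0.28, 0.96]] @ diag([0.6567901668789013, 0.41308325490285813, 0.19618588432923792]) @ [[-0.03, -0.92, -0.38], [-0.38, -0.34, 0.86], [-0.92, 0.17, -0.34]]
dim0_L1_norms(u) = [0.41, 0.95, 0.65]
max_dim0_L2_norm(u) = 0.62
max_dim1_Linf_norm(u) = 0.48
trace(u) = -0.38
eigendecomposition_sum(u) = [[(0.25+0j), (0.15+0j), -0.17+0.00j], [(0.07+0j), 0.04+0.00j, (-0.05+0j)], [(-0.05-0j), -0.03-0.00j, (0.04-0j)]] + [[-0.04+0.03j, (0.17+0.11j), 0.04+0.28j], [(0.02-0.05j), (-0.22-0.02j), -0.18-0.25j], [(-0.04+0j), (0.06+0.14j), (-0.1+0.19j)]] + [[-0.04-0.03j, 0.17-0.11j, (0.04-0.28j)], [0.02+0.05j, -0.22+0.02j, -0.18+0.25j], [-0.04-0.00j, (0.06-0.14j), -0.10-0.19j]]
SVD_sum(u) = [[0.01,  0.38,  0.16], [-0.02,  -0.47,  -0.20], [0.00,  0.01,  0.00]] + [[0.12, 0.11, -0.26], [0.1, 0.09, -0.22], [0.04, 0.04, -0.1]] + [[0.04,-0.01,0.02], [0.03,-0.01,0.01], [-0.17,0.03,-0.06]]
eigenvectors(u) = [[0.94+0.00j,(0.53+0.28j),0.53-0.28j], [0.26+0.00j,-0.66+0.00j,(-0.66-0j)], [-0.21+0.00j,0.21+0.41j,(0.21-0.41j)]]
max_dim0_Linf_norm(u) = 0.48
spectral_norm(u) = 0.66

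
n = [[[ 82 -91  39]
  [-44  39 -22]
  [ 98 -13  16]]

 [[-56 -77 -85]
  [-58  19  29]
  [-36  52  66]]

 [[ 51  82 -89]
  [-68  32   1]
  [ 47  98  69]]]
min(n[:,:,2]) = -89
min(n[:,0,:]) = -91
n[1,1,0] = -58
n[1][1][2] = 29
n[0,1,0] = -44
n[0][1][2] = -22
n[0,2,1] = -13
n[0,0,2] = 39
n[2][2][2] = 69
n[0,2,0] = 98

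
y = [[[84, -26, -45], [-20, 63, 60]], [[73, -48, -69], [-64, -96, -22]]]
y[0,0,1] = -26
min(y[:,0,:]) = -69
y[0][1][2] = 60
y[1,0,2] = -69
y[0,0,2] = -45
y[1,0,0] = 73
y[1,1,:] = [-64, -96, -22]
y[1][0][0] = 73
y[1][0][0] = 73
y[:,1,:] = [[-20, 63, 60], [-64, -96, -22]]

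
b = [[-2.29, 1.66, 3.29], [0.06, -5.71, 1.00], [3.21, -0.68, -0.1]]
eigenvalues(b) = [(2.28+0j), (-5.19+0.77j), (-5.19-0.77j)]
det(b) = 62.64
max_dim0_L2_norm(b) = 5.99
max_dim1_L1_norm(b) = 7.24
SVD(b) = [[-0.41, 0.73, -0.54], [0.87, 0.49, -0.0], [0.26, -0.47, -0.84]] @ diag([6.148148805087635, 4.504719604037879, 2.2618062603804696]) @ [[0.3, -0.95, -0.08], [-0.7, -0.28, 0.65], [-0.64, -0.14, -0.75]]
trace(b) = -8.10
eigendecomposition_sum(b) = [[0.79+0.00j, (0.07+0j), (1.13+0j)], [(0.14+0j), (0.01+0j), (0.19+0j)], [(1.03+0j), 0.09+0.00j, (1.47+0j)]] + [[(-1.54+1.23j), (0.8+4.79j), (1.08-1.57j)], [(-0.04-1.31j), (-2.86-1.49j), 0.40+1.20j], [1.09-0.79j, -0.38-3.28j, (-0.79+1.03j)]] + [[-1.54-1.23j,0.80-4.79j,(1.08+1.57j)],  [-0.04+1.31j,(-2.86+1.49j),(0.4-1.2j)],  [1.09+0.79j,-0.38+3.28j,(-0.79-1.03j)]]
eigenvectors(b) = [[0.61+0.00j, (-0.72+0j), -0.72-0.00j], [0.10+0.00j, 0.29-0.38j, 0.29+0.38j], [(0.79+0j), 0.49+0.02j, 0.49-0.02j]]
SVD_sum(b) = [[-0.76, 2.41, 0.21], [1.61, -5.1, -0.45], [0.48, -1.54, -0.13]] + [[-2.32, -0.92, 2.16],[-1.55, -0.61, 1.44],[1.50, 0.59, -1.4]] + [[0.79, 0.17, 0.92], [0.0, 0.00, 0.01], [1.23, 0.26, 1.43]]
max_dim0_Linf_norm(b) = 5.71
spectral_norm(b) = 6.15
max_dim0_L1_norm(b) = 8.05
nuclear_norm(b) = 12.91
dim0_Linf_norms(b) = [3.21, 5.71, 3.29]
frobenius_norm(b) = 7.95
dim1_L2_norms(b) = [4.34, 5.8, 3.28]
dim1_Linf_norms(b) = [3.29, 5.71, 3.21]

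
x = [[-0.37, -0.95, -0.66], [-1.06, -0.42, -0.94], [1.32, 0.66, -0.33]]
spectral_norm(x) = 2.12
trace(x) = -1.12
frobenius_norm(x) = 2.44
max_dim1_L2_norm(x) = 1.51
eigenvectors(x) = [[0.57+0.00j,(0.22-0.39j),(0.22+0.39j)], [-0.78+0.00j,0.17-0.48j,(0.17+0.48j)], [0.24+0.00j,(-0.74+0j),(-0.74-0j)]]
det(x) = 1.33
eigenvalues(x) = [(0.65+0j), (-0.88+1.12j), (-0.88-1.12j)]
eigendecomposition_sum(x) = [[0.30-0.00j,-0.24+0.00j,(0.03-0j)], [(-0.41+0j),0.33+0.00j,(-0.05+0j)], [(0.13-0j),-0.10+0.00j,(0.01-0j)]] + [[(-0.33+0.23j),  (-0.35+0.07j),  -0.35-0.32j],[(-0.33+0.32j),  -0.38+0.14j,  -0.45-0.29j],[(0.6+0.29j),  (0.38+0.45j),  -0.17+0.75j]] + [[-0.33-0.23j, (-0.35-0.07j), -0.35+0.32j], [(-0.33-0.32j), (-0.38-0.14j), (-0.45+0.29j)], [0.60-0.29j, (0.38-0.45j), (-0.17-0.75j)]]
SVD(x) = [[-0.48,0.48,-0.74], [-0.65,0.38,0.66], [0.60,0.79,0.13]] @ diag([2.119262418556272, 1.0476021294816271, 0.5972910342543073]) @ [[0.78, 0.53, 0.34], [0.45, -0.08, -0.89], [-0.44, 0.85, -0.30]]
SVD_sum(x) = [[-0.79, -0.54, -0.35], [-1.06, -0.72, -0.47], [0.98, 0.67, 0.43]] + [[0.23, -0.04, -0.45], [0.18, -0.03, -0.35], [0.37, -0.07, -0.74]] + [[0.19,-0.37,0.13], [-0.17,0.34,-0.12], [-0.03,0.06,-0.02]]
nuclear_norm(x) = 3.76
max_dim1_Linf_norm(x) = 1.32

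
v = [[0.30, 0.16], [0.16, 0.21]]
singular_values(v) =[0.42, 0.09]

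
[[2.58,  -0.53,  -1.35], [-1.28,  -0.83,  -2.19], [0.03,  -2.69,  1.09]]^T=[[2.58,-1.28,0.03], [-0.53,-0.83,-2.69], [-1.35,-2.19,1.09]]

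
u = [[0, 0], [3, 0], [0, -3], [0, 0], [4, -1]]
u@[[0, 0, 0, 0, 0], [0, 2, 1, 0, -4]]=[[0, 0, 0, 0, 0], [0, 0, 0, 0, 0], [0, -6, -3, 0, 12], [0, 0, 0, 0, 0], [0, -2, -1, 0, 4]]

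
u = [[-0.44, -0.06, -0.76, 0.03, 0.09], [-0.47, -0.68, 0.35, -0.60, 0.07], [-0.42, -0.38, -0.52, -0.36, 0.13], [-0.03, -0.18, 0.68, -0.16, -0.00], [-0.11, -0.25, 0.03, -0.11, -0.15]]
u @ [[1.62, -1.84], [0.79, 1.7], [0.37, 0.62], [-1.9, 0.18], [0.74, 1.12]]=[[-1.03, 0.34],[0.02, -0.10],[-0.39, -0.11],[0.36, 0.14],[-0.27, -0.39]]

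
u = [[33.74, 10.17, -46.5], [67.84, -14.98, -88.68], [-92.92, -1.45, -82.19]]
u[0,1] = 10.17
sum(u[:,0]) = 8.66000000000001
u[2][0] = -92.92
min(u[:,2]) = -88.68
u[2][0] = -92.92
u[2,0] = -92.92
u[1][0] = 67.84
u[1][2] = -88.68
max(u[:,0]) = 67.84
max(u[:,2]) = -46.5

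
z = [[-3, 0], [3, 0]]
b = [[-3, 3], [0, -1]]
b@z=[[18, 0], [-3, 0]]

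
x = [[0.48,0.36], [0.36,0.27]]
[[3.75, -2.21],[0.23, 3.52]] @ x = [[1.00, 0.75], [1.38, 1.03]]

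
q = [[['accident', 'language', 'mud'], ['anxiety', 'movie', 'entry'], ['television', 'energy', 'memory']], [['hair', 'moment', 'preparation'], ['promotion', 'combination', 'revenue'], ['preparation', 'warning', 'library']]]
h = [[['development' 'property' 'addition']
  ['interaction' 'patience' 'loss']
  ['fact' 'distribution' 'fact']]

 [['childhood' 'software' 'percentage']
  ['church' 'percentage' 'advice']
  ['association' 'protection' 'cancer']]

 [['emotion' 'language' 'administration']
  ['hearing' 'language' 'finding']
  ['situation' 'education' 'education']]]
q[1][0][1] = 'moment'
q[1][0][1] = 'moment'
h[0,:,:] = [['development', 'property', 'addition'], ['interaction', 'patience', 'loss'], ['fact', 'distribution', 'fact']]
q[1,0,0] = 'hair'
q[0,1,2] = 'entry'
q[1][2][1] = 'warning'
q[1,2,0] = 'preparation'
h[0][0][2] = 'addition'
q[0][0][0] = 'accident'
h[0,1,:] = ['interaction', 'patience', 'loss']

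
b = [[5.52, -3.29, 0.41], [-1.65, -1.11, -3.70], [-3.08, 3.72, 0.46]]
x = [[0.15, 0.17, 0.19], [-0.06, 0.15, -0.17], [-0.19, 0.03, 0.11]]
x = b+[[-5.37, 3.46, -0.22], [1.59, 1.26, 3.53], [2.89, -3.69, -0.35]]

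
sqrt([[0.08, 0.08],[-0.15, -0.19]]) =[[(0.21-0.13j), (0.08-0.19j)], [(-0.15+0.35j), -0.05+0.50j]]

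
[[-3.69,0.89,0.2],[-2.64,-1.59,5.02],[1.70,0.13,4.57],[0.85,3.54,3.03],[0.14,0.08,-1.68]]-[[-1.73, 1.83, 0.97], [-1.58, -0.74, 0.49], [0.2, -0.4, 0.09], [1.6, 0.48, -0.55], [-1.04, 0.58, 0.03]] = [[-1.96, -0.94, -0.77], [-1.06, -0.85, 4.53], [1.50, 0.53, 4.48], [-0.75, 3.06, 3.58], [1.18, -0.50, -1.71]]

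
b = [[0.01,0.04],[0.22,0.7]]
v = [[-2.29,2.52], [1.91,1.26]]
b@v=[[0.05,  0.08], [0.83,  1.44]]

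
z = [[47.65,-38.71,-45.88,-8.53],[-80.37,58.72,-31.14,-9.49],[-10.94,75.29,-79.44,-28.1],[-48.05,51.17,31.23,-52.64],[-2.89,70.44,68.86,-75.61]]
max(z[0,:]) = 47.65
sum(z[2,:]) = -43.18999999999999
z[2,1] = 75.29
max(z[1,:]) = 58.72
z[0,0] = 47.65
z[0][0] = 47.65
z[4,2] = 68.86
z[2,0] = -10.94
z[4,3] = -75.61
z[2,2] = -79.44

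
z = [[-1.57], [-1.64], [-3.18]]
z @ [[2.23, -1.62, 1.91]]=[[-3.50,2.54,-3.00],[-3.66,2.66,-3.13],[-7.09,5.15,-6.07]]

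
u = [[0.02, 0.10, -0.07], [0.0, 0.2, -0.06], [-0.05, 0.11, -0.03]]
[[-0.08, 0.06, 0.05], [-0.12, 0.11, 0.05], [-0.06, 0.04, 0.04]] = u @ [[-0.10, 0.47, -0.27], [-0.44, 0.62, 0.01], [0.55, 0.17, -0.80]]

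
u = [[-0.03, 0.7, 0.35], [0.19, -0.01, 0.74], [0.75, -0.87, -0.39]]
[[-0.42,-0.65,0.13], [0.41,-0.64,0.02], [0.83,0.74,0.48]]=u@[[0.39, -0.03, 0.92], [-0.81, -0.49, 0.33], [0.44, -0.87, -0.21]]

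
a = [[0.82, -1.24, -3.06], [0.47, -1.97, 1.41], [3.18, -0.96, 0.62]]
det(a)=-22.879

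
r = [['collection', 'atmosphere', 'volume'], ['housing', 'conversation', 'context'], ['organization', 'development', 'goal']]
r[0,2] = 'volume'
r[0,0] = 'collection'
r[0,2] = 'volume'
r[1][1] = 'conversation'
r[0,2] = 'volume'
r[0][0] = 'collection'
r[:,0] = ['collection', 'housing', 'organization']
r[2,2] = 'goal'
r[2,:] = ['organization', 'development', 'goal']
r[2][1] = 'development'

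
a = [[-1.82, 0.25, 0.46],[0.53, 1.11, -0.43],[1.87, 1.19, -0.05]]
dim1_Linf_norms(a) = [1.82, 1.11, 1.87]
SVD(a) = [[-0.56, -0.74, 0.36], [0.34, -0.61, -0.72], [0.75, -0.28, 0.6]] @ diag([2.88275569271301, 1.2984269646507418, 0.4513391558446932]) @ [[0.91, 0.39, -0.15],[0.39, -0.92, -0.05],[0.16, 0.01, 0.99]]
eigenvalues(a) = [(-2.22+0j), (0.73+0.48j), (0.73-0.48j)]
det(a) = -1.69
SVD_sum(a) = [[-1.47, -0.64, 0.25], [0.89, 0.39, -0.15], [1.97, 0.85, -0.33]] + [[-0.38,0.89,0.05], [-0.31,0.73,0.04], [-0.14,0.33,0.02]] + [[0.03, 0.00, 0.16], [-0.05, -0.00, -0.32], [0.04, 0.00, 0.27]]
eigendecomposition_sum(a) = [[(-1.92+0j), -0.00-0.00j, 0.41-0.00j], [(0.49-0j), 0j, -0.10+0.00j], [1.39-0.00j, 0.00+0.00j, -0.30+0.00j]] + [[0.05+0.03j, (0.13-0.19j), 0.03+0.11j], [0.02+0.14j, (0.55-0.05j), -0.16+0.21j], [0.24+0.14j, (0.59-0.9j), (0.12+0.5j)]] + [[0.05-0.03j, (0.13+0.19j), 0.03-0.11j], [(0.02-0.14j), 0.55+0.05j, (-0.16-0.21j)], [0.24-0.14j, (0.59+0.9j), (0.12-0.5j)]]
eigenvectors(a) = [[(0.79+0j), 0.19-0.00j, (0.19+0j)], [-0.20+0.00j, 0.28+0.35j, 0.28-0.35j], [-0.57+0.00j, 0.87+0.00j, (0.87-0j)]]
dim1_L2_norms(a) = [1.89, 1.3, 2.22]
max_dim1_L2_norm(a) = 2.22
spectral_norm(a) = 2.88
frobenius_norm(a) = 3.19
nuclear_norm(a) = 4.63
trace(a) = -0.76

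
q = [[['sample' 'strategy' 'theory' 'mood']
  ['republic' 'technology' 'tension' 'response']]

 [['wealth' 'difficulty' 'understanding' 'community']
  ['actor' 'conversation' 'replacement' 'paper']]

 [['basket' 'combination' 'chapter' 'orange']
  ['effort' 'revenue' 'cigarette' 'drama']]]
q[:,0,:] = [['sample', 'strategy', 'theory', 'mood'], ['wealth', 'difficulty', 'understanding', 'community'], ['basket', 'combination', 'chapter', 'orange']]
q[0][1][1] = 'technology'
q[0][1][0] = 'republic'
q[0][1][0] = 'republic'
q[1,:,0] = ['wealth', 'actor']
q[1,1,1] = 'conversation'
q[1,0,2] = 'understanding'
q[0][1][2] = 'tension'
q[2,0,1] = 'combination'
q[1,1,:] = ['actor', 'conversation', 'replacement', 'paper']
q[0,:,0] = ['sample', 'republic']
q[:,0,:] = [['sample', 'strategy', 'theory', 'mood'], ['wealth', 'difficulty', 'understanding', 'community'], ['basket', 'combination', 'chapter', 'orange']]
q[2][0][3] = 'orange'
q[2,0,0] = 'basket'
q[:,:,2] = [['theory', 'tension'], ['understanding', 'replacement'], ['chapter', 'cigarette']]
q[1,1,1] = 'conversation'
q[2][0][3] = 'orange'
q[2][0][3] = 'orange'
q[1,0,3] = 'community'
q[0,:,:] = [['sample', 'strategy', 'theory', 'mood'], ['republic', 'technology', 'tension', 'response']]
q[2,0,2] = 'chapter'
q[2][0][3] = 'orange'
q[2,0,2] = 'chapter'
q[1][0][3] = 'community'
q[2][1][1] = 'revenue'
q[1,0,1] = 'difficulty'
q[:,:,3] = [['mood', 'response'], ['community', 'paper'], ['orange', 'drama']]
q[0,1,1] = 'technology'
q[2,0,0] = 'basket'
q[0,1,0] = 'republic'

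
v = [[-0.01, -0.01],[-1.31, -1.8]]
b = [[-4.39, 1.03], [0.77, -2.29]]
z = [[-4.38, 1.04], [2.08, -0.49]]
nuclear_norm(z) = 4.99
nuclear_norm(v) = 2.23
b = v + z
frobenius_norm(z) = 4.98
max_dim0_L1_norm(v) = 1.81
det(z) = -0.02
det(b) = 9.26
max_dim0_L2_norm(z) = 4.85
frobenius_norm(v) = 2.23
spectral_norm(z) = 4.98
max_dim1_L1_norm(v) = 3.11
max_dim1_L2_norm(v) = 2.23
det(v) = 0.00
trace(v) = -1.81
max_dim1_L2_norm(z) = 4.5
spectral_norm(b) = 4.73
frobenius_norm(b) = 5.12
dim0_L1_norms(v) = [1.32, 1.81]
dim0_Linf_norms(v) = [1.31, 1.8]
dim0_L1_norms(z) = [6.46, 1.53]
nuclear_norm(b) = 6.69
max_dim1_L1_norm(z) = 5.42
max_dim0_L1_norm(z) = 6.46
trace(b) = -6.68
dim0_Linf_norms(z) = [4.38, 1.04]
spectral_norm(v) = 2.23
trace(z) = -4.87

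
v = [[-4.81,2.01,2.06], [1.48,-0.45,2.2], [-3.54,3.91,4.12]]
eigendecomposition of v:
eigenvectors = [[0.71, -0.21, 0.27], [-0.5, -0.85, 0.43], [0.50, 0.48, 0.86]]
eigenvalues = [-4.77, -1.32, 4.94]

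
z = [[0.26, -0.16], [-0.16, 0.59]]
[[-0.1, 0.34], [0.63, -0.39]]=z @ [[0.34, 1.09], [1.16, -0.36]]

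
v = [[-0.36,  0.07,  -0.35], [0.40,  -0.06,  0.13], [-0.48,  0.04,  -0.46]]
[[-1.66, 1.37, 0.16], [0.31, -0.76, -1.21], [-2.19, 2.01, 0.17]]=v @ [[-1.11,-1.39,-4.13], [0.26,-3.68,1.41], [5.95,-3.23,4.07]]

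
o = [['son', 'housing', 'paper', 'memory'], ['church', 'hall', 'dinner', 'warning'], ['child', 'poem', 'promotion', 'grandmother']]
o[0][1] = 'housing'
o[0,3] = 'memory'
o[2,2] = 'promotion'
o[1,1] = 'hall'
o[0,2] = 'paper'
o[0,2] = 'paper'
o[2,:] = ['child', 'poem', 'promotion', 'grandmother']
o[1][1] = 'hall'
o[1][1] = 'hall'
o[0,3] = 'memory'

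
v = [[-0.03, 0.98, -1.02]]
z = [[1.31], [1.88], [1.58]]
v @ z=[[0.19]]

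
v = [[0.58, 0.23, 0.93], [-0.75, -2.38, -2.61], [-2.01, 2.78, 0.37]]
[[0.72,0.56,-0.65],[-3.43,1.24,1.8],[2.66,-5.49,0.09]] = v @ [[-0.22, 1.54, -0.36], [0.70, -0.84, -0.17], [0.74, -0.15, -0.43]]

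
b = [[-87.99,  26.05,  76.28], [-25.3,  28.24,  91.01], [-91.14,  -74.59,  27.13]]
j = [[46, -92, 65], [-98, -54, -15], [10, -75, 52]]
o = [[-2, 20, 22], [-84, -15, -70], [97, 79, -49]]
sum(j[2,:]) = -13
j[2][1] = -75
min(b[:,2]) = 27.13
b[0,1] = 26.05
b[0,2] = 76.28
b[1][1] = 28.24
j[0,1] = -92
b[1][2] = 91.01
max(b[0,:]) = 76.28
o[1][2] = -70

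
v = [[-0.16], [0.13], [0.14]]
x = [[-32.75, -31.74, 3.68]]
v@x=[[5.24,  5.08,  -0.59],[-4.26,  -4.13,  0.48],[-4.59,  -4.44,  0.52]]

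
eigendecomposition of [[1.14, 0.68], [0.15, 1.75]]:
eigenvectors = [[-0.98, -0.67], [0.2, -0.74]]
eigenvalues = [1.0, 1.89]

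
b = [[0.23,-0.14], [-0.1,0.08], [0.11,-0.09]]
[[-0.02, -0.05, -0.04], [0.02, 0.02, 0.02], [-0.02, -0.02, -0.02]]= b @ [[0.09, -0.2, -0.06], [0.32, 0.03, 0.19]]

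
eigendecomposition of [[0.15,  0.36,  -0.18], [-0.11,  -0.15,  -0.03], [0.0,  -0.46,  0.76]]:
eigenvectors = [[(0.81+0j),(0.81-0j),(-0.28+0j)], [-0.48+0.14j,-0.48-0.14j,0j], [(-0.3+0.07j),(-0.3-0.07j),0.96+0.00j]]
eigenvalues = [0.05j, -0.05j, (0.76+0j)]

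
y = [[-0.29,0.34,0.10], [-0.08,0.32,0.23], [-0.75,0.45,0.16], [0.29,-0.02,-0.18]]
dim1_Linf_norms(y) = [0.34, 0.32, 0.75, 0.29]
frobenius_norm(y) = 1.13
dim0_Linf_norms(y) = [0.75, 0.45, 0.23]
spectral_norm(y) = 1.07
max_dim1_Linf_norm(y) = 0.75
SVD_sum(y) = [[-0.35, 0.25, 0.12], [-0.24, 0.17, 0.08], [-0.69, 0.5, 0.24], [0.22, -0.16, -0.08]] + [[0.06, 0.06, 0.03], [0.16, 0.18, 0.09], [-0.06, -0.07, -0.03], [0.07, 0.07, 0.04]] + [[0.00, 0.02, -0.05], [-0.0, -0.03, 0.06], [0.00, 0.02, -0.04], [0.00, 0.07, -0.14]]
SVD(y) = [[-0.42, -0.30, 0.30], [-0.28, -0.83, -0.36], [-0.82, 0.33, 0.25], [0.27, -0.34, 0.85]] @ diag([1.0730700027978781, 0.3054752898648022, 0.18467705969441986]) @ [[0.78, -0.57, -0.27], [-0.63, -0.70, -0.35], [0.01, 0.44, -0.90]]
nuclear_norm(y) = 1.56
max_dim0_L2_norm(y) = 0.86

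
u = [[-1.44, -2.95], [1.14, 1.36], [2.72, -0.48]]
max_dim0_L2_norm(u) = 3.28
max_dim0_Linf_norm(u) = 2.95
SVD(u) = [[-0.79, 0.43], [0.45, -0.06], [0.40, 0.9]] @ diag([3.9076659664773636, 2.5068399818166562]) @ [[0.71, 0.71], [0.71, -0.71]]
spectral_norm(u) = 3.91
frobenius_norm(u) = 4.64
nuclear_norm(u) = 6.41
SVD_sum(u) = [[-2.19, -2.2], [1.25, 1.25], [1.12, 1.12]] + [[0.75, -0.75],[-0.11, 0.11],[1.60, -1.6]]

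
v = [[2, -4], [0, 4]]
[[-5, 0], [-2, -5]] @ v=[[-10, 20], [-4, -12]]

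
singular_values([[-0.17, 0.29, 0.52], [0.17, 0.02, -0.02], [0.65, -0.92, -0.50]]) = [1.35, 0.32, 0.15]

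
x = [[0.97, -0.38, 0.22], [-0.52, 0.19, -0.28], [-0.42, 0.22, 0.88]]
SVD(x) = [[-0.81, 0.28, 0.51], [0.43, -0.32, 0.85], [0.4, 0.91, 0.14]] @ diag([1.270949846943411, 0.949986360145555, 0.0035216603925005605]) @ [[-0.93, 0.38, 0.04],  [0.06, 0.03, 1.00],  [-0.37, -0.93, 0.05]]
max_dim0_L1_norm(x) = 1.91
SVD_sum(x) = [[0.95, -0.39, -0.04], [-0.5, 0.20, 0.02], [-0.47, 0.19, 0.02]] + [[0.02,  0.01,  0.26], [-0.02,  -0.01,  -0.3], [0.05,  0.03,  0.86]] + [[-0.0, -0.00, 0.00], [-0.0, -0.00, 0.0], [-0.00, -0.0, 0.0]]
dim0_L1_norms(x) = [1.91, 0.79, 1.38]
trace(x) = 2.04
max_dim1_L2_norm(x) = 1.06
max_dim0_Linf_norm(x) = 0.97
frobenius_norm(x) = 1.59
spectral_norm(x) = 1.27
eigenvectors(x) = [[(0.37+0j), (0.25+0.5j), 0.25-0.50j], [0.93+0.00j, (-0.02-0.3j), (-0.02+0.3j)], [-0.05+0.00j, (-0.78+0j), (-0.78-0j)]]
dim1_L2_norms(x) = [1.06, 0.62, 1.0]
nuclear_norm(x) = 2.22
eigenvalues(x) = [(-0+0j), (1.02+0.35j), (1.02-0.35j)]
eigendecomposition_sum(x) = [[-0.00-0.00j, (-0-0j), (-0+0j)], [(-0-0j), (-0-0j), -0.00+0.00j], [0j, 0j, 0.00-0.00j]] + [[(0.49-0.08j), (-0.19+0.01j), (0.11-0.41j)], [(-0.26-0.06j), (0.1+0.04j), (-0.14+0.18j)], [-0.21+0.65j, (0.11-0.24j), 0.44+0.39j]] + [[0.49+0.08j,(-0.19-0.01j),0.11+0.41j], [-0.26+0.06j,0.10-0.04j,(-0.14-0.18j)], [-0.21-0.65j,(0.11+0.24j),(0.44-0.39j)]]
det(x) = -0.00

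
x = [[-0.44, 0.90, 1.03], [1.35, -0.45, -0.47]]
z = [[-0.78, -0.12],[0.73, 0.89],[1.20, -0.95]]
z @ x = [[0.18, -0.65, -0.75],[0.88, 0.26, 0.33],[-1.81, 1.51, 1.68]]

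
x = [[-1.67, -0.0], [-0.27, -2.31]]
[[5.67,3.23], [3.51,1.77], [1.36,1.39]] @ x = [[-10.34, -7.46], [-6.34, -4.09], [-2.65, -3.21]]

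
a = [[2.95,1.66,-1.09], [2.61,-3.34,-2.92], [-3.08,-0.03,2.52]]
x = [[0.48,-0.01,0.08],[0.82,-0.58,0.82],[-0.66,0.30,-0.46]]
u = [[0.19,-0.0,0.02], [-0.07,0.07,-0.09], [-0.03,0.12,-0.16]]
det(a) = -9.78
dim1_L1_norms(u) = [0.21, 0.23, 0.31]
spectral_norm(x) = 1.60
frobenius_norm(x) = 1.63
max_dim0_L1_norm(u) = 0.29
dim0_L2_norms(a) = [5.0, 3.73, 4.01]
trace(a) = 2.13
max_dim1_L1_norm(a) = 8.87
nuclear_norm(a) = 10.49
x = a @ u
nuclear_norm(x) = 1.93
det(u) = -0.00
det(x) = 0.00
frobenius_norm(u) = 0.31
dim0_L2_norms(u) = [0.2, 0.14, 0.18]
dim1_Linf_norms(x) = [0.48, 0.82, 0.66]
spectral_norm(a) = 6.47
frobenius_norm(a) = 7.41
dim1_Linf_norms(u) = [0.19, 0.09, 0.16]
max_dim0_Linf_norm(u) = 0.19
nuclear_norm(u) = 0.43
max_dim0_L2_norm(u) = 0.2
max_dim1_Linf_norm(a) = 3.34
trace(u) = 0.10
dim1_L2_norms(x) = [0.49, 1.3, 0.86]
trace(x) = -0.56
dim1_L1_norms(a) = [5.7, 8.87, 5.63]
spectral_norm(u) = 0.26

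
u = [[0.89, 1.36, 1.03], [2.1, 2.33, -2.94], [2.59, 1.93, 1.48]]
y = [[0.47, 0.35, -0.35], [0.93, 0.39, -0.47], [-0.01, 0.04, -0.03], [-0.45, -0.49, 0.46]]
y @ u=[[0.25, 0.78, -1.06], [0.43, 1.27, -0.88], [-0.00, 0.02, -0.17], [-0.24, -0.87, 1.66]]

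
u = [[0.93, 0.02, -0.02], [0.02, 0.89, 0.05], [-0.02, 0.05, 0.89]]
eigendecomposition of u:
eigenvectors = [[0.96, 0.28, -0.0], [0.20, -0.68, 0.71], [-0.20, 0.68, 0.71]]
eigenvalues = [0.94, 0.83, 0.94]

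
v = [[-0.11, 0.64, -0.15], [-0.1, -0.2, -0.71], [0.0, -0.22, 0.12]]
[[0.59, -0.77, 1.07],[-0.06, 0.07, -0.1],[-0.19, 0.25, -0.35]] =v @[[-0.45, 0.59, -0.81], [0.83, -1.08, 1.50], [-0.09, 0.12, -0.17]]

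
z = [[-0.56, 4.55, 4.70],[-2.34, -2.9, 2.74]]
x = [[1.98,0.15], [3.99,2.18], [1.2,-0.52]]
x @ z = [[-1.46, 8.57, 9.72], [-7.34, 11.83, 24.73], [0.54, 6.97, 4.22]]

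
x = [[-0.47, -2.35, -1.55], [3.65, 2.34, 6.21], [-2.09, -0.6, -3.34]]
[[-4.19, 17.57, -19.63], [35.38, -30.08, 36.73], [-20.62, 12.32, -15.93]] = x @ [[3.75, -2.90, -2.02], [-1.69, -6.42, 5.42], [4.13, -0.72, 5.06]]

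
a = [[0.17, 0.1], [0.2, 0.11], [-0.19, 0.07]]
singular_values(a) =[0.34, 0.14]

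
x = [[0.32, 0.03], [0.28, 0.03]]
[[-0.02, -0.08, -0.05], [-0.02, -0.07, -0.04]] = x@[[-0.08, -0.24, -0.15], [0.17, 0.03, -0.05]]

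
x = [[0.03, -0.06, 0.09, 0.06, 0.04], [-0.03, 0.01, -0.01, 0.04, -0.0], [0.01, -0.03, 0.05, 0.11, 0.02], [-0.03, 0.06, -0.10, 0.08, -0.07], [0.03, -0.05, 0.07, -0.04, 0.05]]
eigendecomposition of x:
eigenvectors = [[(0.07+0.39j), (0.07-0.39j), 0.49+0.00j, -0.01-0.10j, (-0.01+0.1j)], [(-0.21+0.03j), (-0.21-0.03j), (0.82+0j), (0.7+0j), 0.70-0.00j], [(-0.24+0.42j), (-0.24-0.42j), 0.25+0.00j, (0.52-0.21j), (0.52+0.21j)], [-0.62+0.00j, (-0.62-0j), (0.02+0j), (0.02+0.07j), 0.02-0.07j], [0.41+0.05j, (0.41-0.05j), 0.16+0.00j, (-0.11+0.41j), (-0.11-0.41j)]]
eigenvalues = [(0.11+0.09j), (0.11-0.09j), (-0.01+0j), 0.01j, -0.01j]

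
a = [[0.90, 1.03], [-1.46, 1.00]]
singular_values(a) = [1.79, 1.35]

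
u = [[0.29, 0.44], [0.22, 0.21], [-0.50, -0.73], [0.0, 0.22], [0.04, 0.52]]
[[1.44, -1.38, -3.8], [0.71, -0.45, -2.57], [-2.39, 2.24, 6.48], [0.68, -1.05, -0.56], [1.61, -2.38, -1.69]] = u @ [[0.28, 2.49, -9.27],[3.08, -4.77, -2.53]]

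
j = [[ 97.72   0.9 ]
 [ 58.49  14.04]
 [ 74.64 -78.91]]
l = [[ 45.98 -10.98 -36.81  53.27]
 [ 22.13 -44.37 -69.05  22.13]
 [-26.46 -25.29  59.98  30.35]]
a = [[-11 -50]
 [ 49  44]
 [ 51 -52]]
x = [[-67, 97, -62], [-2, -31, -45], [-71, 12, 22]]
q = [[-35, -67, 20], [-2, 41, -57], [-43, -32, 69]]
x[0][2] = -62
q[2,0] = -43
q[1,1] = 41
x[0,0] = -67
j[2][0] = 74.64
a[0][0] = -11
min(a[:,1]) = -52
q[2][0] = -43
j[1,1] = 14.04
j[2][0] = 74.64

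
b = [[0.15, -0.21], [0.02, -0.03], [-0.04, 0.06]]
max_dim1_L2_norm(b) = 0.26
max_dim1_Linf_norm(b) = 0.21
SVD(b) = [[-0.95, 0.30],[-0.13, -0.43],[0.27, 0.85]] @ diag([0.27035873119015563, 0.0024812233372190134]) @ [[-0.58, 0.82],[0.82, 0.58]]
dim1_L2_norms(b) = [0.26, 0.04, 0.07]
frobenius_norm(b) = 0.27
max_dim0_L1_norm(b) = 0.3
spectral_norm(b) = 0.27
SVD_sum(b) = [[0.15, -0.21],[0.02, -0.03],[-0.04, 0.06]] + [[0.00, 0.00],[-0.0, -0.0],[0.00, 0.0]]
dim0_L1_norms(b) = [0.21, 0.3]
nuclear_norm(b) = 0.27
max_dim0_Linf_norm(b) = 0.21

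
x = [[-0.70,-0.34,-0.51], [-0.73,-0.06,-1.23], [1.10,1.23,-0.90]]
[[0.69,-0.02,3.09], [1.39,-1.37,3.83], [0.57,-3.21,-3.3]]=x @ [[0.84, 0.22, -2.21],[-1.43, -2.02, -1.96],[-1.56, 1.08, -1.71]]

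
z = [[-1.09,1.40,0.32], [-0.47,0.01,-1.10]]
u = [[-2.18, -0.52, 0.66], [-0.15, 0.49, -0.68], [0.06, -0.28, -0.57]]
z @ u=[[2.19, 1.16, -1.85], [0.96, 0.56, 0.31]]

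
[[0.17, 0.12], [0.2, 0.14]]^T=[[0.17, 0.20], [0.12, 0.14]]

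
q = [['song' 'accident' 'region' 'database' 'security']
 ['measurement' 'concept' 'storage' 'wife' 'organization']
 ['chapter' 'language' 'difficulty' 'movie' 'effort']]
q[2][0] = 'chapter'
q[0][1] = 'accident'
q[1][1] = 'concept'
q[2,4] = 'effort'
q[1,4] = 'organization'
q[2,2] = 'difficulty'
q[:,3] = ['database', 'wife', 'movie']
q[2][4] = 'effort'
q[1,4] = 'organization'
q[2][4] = 'effort'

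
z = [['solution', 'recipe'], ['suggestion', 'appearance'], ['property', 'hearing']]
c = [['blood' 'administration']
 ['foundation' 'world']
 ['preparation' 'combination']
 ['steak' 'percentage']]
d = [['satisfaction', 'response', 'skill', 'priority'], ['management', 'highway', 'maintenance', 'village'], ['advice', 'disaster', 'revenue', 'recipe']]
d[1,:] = ['management', 'highway', 'maintenance', 'village']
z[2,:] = ['property', 'hearing']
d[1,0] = 'management'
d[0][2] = 'skill'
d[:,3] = ['priority', 'village', 'recipe']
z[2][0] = 'property'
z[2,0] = 'property'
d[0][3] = 'priority'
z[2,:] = ['property', 'hearing']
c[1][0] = 'foundation'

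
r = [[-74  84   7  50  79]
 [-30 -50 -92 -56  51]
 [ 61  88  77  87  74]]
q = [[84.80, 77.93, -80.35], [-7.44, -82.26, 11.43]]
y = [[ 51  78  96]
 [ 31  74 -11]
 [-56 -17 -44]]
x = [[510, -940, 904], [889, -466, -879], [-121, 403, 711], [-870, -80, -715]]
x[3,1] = -80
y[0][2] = 96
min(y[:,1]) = -17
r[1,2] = -92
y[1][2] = -11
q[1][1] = -82.26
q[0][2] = -80.35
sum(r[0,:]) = 146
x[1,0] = 889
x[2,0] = -121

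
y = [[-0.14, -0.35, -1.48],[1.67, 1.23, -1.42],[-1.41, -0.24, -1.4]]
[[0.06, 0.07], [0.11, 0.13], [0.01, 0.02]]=y @ [[0.03, 0.04], [-0.00, -0.01], [-0.04, -0.05]]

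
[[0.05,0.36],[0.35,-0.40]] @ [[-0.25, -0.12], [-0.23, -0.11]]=[[-0.1, -0.05], [0.00, 0.00]]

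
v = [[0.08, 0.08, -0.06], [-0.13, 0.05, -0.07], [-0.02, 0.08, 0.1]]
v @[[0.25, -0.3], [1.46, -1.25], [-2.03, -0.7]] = [[0.26, -0.08], [0.18, 0.03], [-0.09, -0.16]]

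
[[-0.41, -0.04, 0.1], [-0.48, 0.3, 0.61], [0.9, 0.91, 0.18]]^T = [[-0.41, -0.48, 0.9], [-0.04, 0.3, 0.91], [0.1, 0.61, 0.18]]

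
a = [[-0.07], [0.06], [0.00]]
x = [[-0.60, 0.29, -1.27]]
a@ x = [[0.04, -0.02, 0.09], [-0.04, 0.02, -0.08], [0.00, 0.0, 0.00]]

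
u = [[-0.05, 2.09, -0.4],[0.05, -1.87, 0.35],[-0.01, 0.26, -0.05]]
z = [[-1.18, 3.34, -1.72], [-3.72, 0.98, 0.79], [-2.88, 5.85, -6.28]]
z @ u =[[0.24, -9.16, 1.73],[0.23, -9.40, 1.79],[0.5, -18.59, 3.51]]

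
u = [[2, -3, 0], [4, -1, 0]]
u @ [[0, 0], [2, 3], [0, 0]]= [[-6, -9], [-2, -3]]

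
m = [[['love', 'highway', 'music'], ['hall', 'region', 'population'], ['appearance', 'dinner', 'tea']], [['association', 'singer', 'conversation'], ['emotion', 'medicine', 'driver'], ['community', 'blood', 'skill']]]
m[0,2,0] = 'appearance'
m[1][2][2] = 'skill'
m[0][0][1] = 'highway'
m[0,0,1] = 'highway'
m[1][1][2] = 'driver'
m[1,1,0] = 'emotion'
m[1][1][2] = 'driver'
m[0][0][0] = 'love'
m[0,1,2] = 'population'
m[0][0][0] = 'love'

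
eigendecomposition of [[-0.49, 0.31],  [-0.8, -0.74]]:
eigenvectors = [[-0.13-0.51j, (-0.13+0.51j)],[0.85+0.00j, 0.85-0.00j]]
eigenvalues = [(-0.62+0.48j), (-0.62-0.48j)]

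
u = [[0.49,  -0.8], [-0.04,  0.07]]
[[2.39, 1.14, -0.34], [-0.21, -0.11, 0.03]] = u @ [[-1.25, -4.02, -0.86], [-3.75, -3.89, -0.10]]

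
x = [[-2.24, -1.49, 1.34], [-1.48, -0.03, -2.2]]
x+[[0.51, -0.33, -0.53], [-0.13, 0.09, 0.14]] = [[-1.73, -1.82, 0.81], [-1.61, 0.06, -2.06]]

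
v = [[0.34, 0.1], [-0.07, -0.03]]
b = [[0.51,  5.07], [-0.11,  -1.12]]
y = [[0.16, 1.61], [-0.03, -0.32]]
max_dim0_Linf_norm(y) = 1.61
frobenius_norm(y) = 1.65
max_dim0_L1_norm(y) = 1.93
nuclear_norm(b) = 5.22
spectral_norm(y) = 1.65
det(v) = -0.00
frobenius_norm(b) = 5.22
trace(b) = -0.61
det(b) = -0.01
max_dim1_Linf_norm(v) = 0.34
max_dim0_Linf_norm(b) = 5.07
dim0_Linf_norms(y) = [0.16, 1.61]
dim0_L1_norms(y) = [0.19, 1.93]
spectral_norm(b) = 5.22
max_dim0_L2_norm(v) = 0.35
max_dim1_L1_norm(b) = 5.58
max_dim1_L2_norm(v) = 0.35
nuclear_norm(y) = 1.65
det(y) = -0.00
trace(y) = -0.16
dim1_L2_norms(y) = [1.62, 0.32]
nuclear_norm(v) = 0.37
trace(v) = 0.31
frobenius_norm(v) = 0.36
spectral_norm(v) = 0.36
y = v @ b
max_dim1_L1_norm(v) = 0.44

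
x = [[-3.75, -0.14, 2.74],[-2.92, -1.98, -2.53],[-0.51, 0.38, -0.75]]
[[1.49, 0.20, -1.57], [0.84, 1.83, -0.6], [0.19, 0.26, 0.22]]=x @ [[-0.37, -0.25, 0.21], [0.07, -0.20, 0.34], [0.04, -0.28, -0.27]]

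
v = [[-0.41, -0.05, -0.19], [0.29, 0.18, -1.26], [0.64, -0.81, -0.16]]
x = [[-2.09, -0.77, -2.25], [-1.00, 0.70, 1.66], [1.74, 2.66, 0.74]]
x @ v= [[-0.81, 1.79, 1.73],[1.68, -1.17, -0.96],[0.53, -0.21, -3.8]]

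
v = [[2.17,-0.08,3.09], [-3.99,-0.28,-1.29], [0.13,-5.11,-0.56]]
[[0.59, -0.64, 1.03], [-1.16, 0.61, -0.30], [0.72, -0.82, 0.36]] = v @ [[0.31,-0.13,-0.03], [-0.13,0.17,-0.11], [-0.03,-0.11,0.35]]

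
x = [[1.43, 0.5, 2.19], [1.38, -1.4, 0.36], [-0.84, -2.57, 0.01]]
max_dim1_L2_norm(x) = 2.7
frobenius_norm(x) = 4.29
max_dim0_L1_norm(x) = 4.47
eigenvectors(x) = [[-0.70+0.00j, -0.70-0.00j, -0.47+0.00j], [(-0.28+0.12j), -0.28-0.12j, (0.64+0j)], [0.18-0.61j, 0.18+0.61j, 0.60+0.00j]]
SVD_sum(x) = [[0.92, 1.55, 0.88], [-0.13, -0.22, -0.13], [-1.09, -1.82, -1.04]] + [[0.86, -1.07, 0.97], [0.93, -1.15, 1.04], [0.62, -0.77, 0.69]] + [[-0.36, 0.02, 0.34], [0.58, -0.03, -0.55], [-0.37, 0.02, 0.36]]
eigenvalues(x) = [(1.06+1.82j), (1.06-1.82j), (-2.07+0j)]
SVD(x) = [[-0.64, -0.61, 0.46], [0.09, -0.66, -0.75], [0.76, -0.44, 0.48]] @ diag([3.114326700254183, 2.7458627064740253, 1.0755497205053022]) @ [[-0.46, -0.77, -0.44], [-0.51, 0.64, -0.58], [-0.72, 0.04, 0.69]]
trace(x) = 0.04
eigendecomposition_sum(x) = [[(0.9+0.48j), -0.28+0.78j, 0.99-0.45j], [0.44+0.04j, (0.02+0.36j), (0.32-0.35j)], [(-0.66+0.66j), -0.61-0.45j, 0.14+0.98j]] + [[0.90-0.48j, (-0.28-0.78j), (0.99+0.45j)], [0.44-0.04j, (0.02-0.36j), (0.32+0.35j)], [-0.66-0.66j, -0.61+0.45j, (0.14-0.98j)]] + [[(-0.37-0j), 1.05-0.00j, (0.2-0j)], [0.50+0.00j, (-1.44+0j), (-0.28+0j)], [(0.47+0j), -1.36+0.00j, -0.26+0.00j]]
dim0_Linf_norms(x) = [1.43, 2.57, 2.19]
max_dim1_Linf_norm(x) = 2.57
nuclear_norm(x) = 6.94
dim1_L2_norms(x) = [2.66, 2.0, 2.7]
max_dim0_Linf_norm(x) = 2.57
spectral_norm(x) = 3.11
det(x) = -9.20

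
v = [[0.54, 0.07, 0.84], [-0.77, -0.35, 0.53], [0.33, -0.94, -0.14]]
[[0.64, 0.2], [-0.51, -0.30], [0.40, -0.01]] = v @ [[0.87, 0.34], [-0.15, 0.13], [0.21, 0.01]]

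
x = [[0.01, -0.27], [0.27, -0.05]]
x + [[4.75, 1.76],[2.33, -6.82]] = [[4.76, 1.49], [2.60, -6.87]]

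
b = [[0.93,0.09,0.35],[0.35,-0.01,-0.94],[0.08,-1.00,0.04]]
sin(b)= [[0.80, 0.12, 0.26], [0.26, 0.00, -0.81], [0.11, -0.84, 0.04]]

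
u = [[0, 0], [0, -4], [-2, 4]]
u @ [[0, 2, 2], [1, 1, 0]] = [[0, 0, 0], [-4, -4, 0], [4, 0, -4]]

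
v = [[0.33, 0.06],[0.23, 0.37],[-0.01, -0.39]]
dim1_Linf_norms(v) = [0.33, 0.37, 0.39]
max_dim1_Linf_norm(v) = 0.39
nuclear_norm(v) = 0.91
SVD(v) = [[-0.36, 0.81], [-0.73, 0.06], [0.58, 0.58]] @ diag([0.5951197712467113, 0.31675299188999295]) @ [[-0.49, -0.87], [0.87, -0.49]]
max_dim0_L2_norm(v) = 0.54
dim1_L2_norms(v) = [0.34, 0.44, 0.39]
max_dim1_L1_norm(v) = 0.6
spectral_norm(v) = 0.60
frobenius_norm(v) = 0.67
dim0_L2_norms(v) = [0.4, 0.54]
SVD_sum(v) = [[0.11, 0.19], [0.21, 0.38], [-0.17, -0.30]] + [[0.22, -0.13], [0.02, -0.01], [0.16, -0.09]]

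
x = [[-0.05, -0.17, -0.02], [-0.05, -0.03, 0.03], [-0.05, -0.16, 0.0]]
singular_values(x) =[0.25, 0.05, 0.01]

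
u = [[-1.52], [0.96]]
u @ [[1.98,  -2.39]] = [[-3.01,3.63], [1.90,-2.29]]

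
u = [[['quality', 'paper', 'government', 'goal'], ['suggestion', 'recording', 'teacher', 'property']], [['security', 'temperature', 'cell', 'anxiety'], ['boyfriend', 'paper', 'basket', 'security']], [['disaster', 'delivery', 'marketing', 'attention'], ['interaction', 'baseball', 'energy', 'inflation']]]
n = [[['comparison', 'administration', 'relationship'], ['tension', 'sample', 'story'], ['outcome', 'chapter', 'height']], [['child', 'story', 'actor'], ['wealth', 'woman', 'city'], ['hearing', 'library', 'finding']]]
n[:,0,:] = [['comparison', 'administration', 'relationship'], ['child', 'story', 'actor']]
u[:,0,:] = [['quality', 'paper', 'government', 'goal'], ['security', 'temperature', 'cell', 'anxiety'], ['disaster', 'delivery', 'marketing', 'attention']]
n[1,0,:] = ['child', 'story', 'actor']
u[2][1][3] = 'inflation'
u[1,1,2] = 'basket'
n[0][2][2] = 'height'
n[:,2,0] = ['outcome', 'hearing']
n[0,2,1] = 'chapter'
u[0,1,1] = 'recording'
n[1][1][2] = 'city'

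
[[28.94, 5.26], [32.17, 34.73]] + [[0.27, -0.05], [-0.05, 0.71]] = [[29.21, 5.21], [32.12, 35.44]]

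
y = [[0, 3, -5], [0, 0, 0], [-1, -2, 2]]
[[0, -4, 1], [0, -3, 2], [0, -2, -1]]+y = [[0, -1, -4], [0, -3, 2], [-1, -4, 1]]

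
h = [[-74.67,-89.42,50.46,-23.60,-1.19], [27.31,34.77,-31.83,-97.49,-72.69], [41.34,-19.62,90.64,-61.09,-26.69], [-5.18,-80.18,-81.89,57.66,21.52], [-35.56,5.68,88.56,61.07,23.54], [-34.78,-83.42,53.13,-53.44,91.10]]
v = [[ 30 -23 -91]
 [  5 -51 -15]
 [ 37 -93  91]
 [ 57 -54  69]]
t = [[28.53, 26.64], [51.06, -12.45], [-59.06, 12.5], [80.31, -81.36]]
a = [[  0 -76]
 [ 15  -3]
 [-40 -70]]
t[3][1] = -81.36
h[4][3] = 61.07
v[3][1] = -54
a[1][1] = -3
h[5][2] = 53.13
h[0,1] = -89.42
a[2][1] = -70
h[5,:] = [-34.78, -83.42, 53.13, -53.44, 91.1]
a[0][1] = -76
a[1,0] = 15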